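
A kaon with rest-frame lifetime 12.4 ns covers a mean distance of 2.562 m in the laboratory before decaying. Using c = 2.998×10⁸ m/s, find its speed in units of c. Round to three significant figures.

0.567c

Lab distance = (lab lifetime)·v = γτ·βc, so βγ = d/(cτ) = 2.562/(2.998×10⁸ × 1.240×10^-8) = 0.68917.
With βγ = 0.68917: γ² = 1 + (βγ)² = 1.474955, and β = (βγ)/γ = 0.68917/1.21448 = 0.567.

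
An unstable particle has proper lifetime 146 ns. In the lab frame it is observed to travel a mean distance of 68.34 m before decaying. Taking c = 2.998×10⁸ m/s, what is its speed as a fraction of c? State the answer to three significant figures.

Lab distance = (lab lifetime)·v = γτ·βc, so βγ = d/(cτ) = 68.34/(2.998×10⁸ × 1.460×10^-7) = 1.5613.
With βγ = 1.5613: γ² = 1 + (βγ)² = 3.43766, and β = (βγ)/γ = 1.5613/1.85409 = 0.842.

0.842c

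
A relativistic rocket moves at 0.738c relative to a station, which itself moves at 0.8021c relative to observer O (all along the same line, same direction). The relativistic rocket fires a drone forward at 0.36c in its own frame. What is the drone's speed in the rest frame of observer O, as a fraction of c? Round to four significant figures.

0.9845c

Compose velocities in two stages. Stage 1 (into S'): u₁ = (0.36+0.738)/(1+0.36×0.738) = 0.86752.
Stage 2 (into S): u = (0.86752+0.8021)/(1+0.86752×0.8021) = 0.98454, so the speed is 0.9845c.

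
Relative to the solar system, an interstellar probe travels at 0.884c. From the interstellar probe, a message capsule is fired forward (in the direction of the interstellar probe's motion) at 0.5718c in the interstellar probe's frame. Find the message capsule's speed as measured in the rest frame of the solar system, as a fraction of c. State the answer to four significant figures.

In units of c, u = (u' + v)/(1 + u'v) with u' = 0.5718 and v = 0.884.
Numerator: 0.5718 + 0.884 = 1.4558. Denominator: 1 + (0.5718)(0.884) = 1.5054712.
u = 1.4558/1.5054712 = 0.96701, so the speed is 0.9670c.

0.9670c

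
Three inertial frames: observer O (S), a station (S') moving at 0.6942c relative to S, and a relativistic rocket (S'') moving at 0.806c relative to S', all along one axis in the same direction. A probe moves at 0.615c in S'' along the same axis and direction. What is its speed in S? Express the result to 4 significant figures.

0.9908c

Apply u = (u'+v)/(1+u'v) twice. Probe in the station frame: (0.615+0.806)/(1+0.615·0.806) = 1.421/1.49569 = 0.95006c.
That velocity, transformed to the rest frame of observer O: (0.95006+0.6942)/(1+0.95006·0.6942) = 1.64426/1.659531652 = 0.9908c.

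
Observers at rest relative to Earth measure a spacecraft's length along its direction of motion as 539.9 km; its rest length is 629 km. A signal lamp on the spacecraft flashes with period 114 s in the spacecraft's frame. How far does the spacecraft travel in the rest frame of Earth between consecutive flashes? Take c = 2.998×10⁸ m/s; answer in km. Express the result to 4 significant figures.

2.043×10^7 km

γ = L₀/L = 629/539.9 = 1.16503.
β = √(1 − 1/γ²) = 0.51307. Lab-frame period = γτ = 1.16503×114 s = 132.81 s. Distance = βc × γτ = 0.51307 × 2.998×10⁸ m/s × 132.81 s = 2.0429×10^10 m = 2.043×10^7 km.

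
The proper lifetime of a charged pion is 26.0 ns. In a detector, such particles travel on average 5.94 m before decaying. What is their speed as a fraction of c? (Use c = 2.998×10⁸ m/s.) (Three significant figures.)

0.606c

Lab distance = (lab lifetime)·v = γτ·βc, so βγ = d/(cτ) = 5.940/(2.998×10⁸ × 2.600×10^-8) = 0.76205.
With βγ = 0.76205: γ² = 1 + (βγ)² = 1.58072, and β = (βγ)/γ = 0.76205/1.25727 = 0.606.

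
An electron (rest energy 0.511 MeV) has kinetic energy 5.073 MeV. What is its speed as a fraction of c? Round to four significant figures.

K = (γ−1)mc², so γ = 1 + 5.073/0.511 = 10.928.
Then v/c = √(1 − γ⁻²) = √(1 − 0.00837372) = √0.99162628 = 0.9958.

0.9958c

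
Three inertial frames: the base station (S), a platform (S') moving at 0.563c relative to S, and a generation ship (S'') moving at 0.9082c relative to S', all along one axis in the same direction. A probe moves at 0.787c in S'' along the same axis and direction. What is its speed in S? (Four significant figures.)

Apply u = (u'+v)/(1+u'v) twice. Probe in the platform frame: (0.787+0.9082)/(1+0.787·0.9082) = 1.6952/1.7147534 = 0.9886c.
That velocity, transformed to the rest frame of the base station: (0.9886+0.563)/(1+0.9886·0.563) = 1.5516/1.5565818 = 0.9968c.

0.9968c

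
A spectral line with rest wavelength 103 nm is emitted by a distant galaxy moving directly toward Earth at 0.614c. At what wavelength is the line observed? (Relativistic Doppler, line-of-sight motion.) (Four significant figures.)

50.37 nm

Relativistic Doppler for wavelength: λ_obs = λ_src · √((1−β)/(1+β)).
With β = 0.614: factor = √(0.386/1.614) = 0.48904.
λ_obs = 103 × 0.48904 = 50.37 nm.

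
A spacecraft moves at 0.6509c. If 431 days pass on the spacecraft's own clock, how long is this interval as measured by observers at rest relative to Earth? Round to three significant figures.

568 days

γ = 1/√(1 − β²) = 1/√(1 − 0.42367081) = 1/√0.57632919 = 1/0.759163 = 1.3172.
Time dilation: Δt = γ·Δτ = 1.3172 × 431 = 568 days.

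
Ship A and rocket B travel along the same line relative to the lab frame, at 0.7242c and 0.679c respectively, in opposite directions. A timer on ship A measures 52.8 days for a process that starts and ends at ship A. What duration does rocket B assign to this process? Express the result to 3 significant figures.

Speed of ship A in rocket B's frame: u = (v_A + v_B)/(1 + v_A v_B/c²) = (0.7242 + 0.679)/(1 + 0.7242×0.679) = 1.4032/1.4917318 = 0.94065; |u| = 0.94065c.
γ for this relative speed: γ = 1/√(1 − 0.884822) = 2.9466.
The clock on ship A records proper time, so rocket B measures Δt = γΔτ = 2.9466 × 52.8 = 156 days.

156 days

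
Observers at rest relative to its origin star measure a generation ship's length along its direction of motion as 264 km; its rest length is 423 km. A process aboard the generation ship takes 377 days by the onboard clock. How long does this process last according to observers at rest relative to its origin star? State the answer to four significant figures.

γ = L₀/L = 423/264 = 1.60227.
The same γ dilates the second interval: 1.60227 × 377 days = 604.1 days.

604.1 days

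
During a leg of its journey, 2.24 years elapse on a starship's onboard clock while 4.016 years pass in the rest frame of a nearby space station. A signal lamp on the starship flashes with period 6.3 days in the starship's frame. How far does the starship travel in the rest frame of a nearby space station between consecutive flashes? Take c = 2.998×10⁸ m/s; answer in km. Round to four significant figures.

2.428×10^11 km

From Δt = γΔτ: γ = 4.016/2.24 = 1.79286.
β = √(1 − 1/γ²) = 0.83. Lab-frame period = γτ = 1.79286×6.3 days = 11.295 days. Distance = βc × γτ = 0.83 × 2.998×10⁸ m/s × 975888 s = 2.4283×10^14 m = 2.428×10^11 km.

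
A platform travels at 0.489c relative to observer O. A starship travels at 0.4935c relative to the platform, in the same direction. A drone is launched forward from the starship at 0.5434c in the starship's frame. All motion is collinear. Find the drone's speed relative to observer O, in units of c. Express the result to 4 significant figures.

Compose velocities in two stages. Stage 1 (into S'): u₁ = (0.5434+0.4935)/(1+0.5434×0.4935) = 0.81764.
Stage 2 (into S): u = (0.81764+0.489)/(1+0.81764×0.489) = 0.93343, so the speed is 0.9334c.

0.9334c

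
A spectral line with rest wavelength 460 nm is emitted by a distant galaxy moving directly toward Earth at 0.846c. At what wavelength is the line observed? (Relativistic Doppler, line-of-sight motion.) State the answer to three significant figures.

Relativistic Doppler for wavelength: λ_obs = λ_src · √((1−β)/(1+β)).
With β = 0.846: factor = √(0.154/1.846) = 0.28883.
λ_obs = 460 × 0.28883 = 133 nm.

133 nm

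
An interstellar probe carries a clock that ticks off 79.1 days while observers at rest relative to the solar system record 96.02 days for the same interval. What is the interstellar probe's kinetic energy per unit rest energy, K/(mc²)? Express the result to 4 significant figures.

0.2139

The time-dilation ratio gives γ = 96.02/79.1 = 1.21391.
K/(mc²) = γ − 1 = 1.21391 − 1 = 0.2139.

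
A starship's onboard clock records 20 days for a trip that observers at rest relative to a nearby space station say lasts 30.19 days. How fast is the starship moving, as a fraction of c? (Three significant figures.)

γ = Δt/Δτ = 30.19/20 = 1.5095.
β = √(1 − 1/γ²) = √(1 − 0.438868) = √0.561132 = 0.749.

0.749c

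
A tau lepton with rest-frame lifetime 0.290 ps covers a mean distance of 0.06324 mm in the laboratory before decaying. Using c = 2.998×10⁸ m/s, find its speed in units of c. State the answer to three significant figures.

Lab distance = (lab lifetime)·v = γτ·βc, so βγ = d/(cτ) = 6.324×10^-5/(2.998×10⁸ × 2.900×10^-13) = 0.72738.
With βγ = 0.72738: γ² = 1 + (βγ)² = 1.529082, and β = (βγ)/γ = 0.72738/1.23656 = 0.588.

0.588c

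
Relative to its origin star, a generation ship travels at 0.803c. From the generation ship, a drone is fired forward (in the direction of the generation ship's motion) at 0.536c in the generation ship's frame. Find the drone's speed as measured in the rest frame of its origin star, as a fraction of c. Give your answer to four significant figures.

Relativistic velocity addition: u = (u' + v)/(1 + u'v/c²), with u' = 0.536c and v = 0.803c.
Numerator: 0.536 + 0.803 = 1.339. Denominator: 1 + (0.536)(0.803) = 1.430408.
u = 1.339/1.430408 = 0.9361, so the speed is 0.9361c.

0.9361c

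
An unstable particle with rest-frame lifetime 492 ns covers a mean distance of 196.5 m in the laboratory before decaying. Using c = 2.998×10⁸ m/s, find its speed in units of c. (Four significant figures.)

Lab distance = (lab lifetime)·v = γτ·βc, so βγ = d/(cτ) = 196.5/(2.998×10⁸ × 4.920×10^-7) = 1.3322.
With βγ = 1.3322: γ² = 1 + (βγ)² = 2.77476, and β = (βγ)/γ = 1.3322/1.66576 = 0.7998.

0.7998c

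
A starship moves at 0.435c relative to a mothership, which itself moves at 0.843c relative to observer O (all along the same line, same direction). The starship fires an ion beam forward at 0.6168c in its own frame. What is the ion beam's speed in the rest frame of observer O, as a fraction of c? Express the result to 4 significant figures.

First combine the ion beam and starship (S''→S'): u₁ = (0.6168 + 0.435)/(1 + 0.6168×0.435) = 1.0518/1.268308 = 0.82929.
Then combine with the mothership (S'→S): u = (0.82929 + 0.843)/(1 + 0.82929×0.843) = 1.67229/1.69909147 = 0.98423.

0.9842c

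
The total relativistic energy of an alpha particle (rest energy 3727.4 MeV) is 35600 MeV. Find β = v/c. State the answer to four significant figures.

γ = E/(mc²) = 35600/3727.4 = 9.5509.
β = √(1 − 1/γ²) = √(1 − 0.0109625) = √0.9890375 = 0.9945.

0.9945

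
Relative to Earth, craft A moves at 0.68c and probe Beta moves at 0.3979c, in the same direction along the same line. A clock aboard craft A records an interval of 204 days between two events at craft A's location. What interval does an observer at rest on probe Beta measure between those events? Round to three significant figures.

Transform craft A's velocity into probe Beta's frame: (0.68 − 0.3979)/(1 − 0.68·0.3979) = 0.2821/0.729428, so the relative speed is 0.38674c.
γ for this relative speed: γ = 1/√(1 − 0.149568) = 1.0844.
Craft A's interval is proper; time dilation gives Δt_B = γΔτ = 1.0844 × 204 days = 221 days.

221 days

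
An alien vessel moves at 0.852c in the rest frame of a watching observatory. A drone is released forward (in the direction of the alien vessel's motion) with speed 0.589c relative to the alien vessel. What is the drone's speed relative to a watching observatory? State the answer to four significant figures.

0.9595c

In units of c, u = (u' + v)/(1 + u'v) with u' = 0.589 and v = 0.852.
Numerator: 0.589 + 0.852 = 1.441. Denominator: 1 + (0.589)(0.852) = 1.501828.
u = 1.441/1.501828 = 0.9595, so the speed is 0.9595c.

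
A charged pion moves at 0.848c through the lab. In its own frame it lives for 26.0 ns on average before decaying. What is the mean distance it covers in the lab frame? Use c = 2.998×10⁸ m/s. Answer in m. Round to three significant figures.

12.5 m

With β = 0.848, γ = 1/√(1 − 0.848²) = 1/√0.280896 = 1.8868.
Lab-frame lifetime: Δt = γτ = 1.8868 × 26.0 ns = 49.057 ns.
Distance: d = vΔt = 0.848 × 2.998×10⁸ m/s × 4.9057×10^-8 s = 12.5 m.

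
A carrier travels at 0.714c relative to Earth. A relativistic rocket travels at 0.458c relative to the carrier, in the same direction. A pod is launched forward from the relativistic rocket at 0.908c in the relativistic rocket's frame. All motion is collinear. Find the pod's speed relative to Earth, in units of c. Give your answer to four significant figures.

Compose velocities in two stages. Stage 1 (into S'): u₁ = (0.908+0.458)/(1+0.908×0.458) = 0.96478.
Stage 2 (into S): u = (0.96478+0.714)/(1+0.96478×0.714) = 0.99404, so the speed is 0.9940c.

0.9940c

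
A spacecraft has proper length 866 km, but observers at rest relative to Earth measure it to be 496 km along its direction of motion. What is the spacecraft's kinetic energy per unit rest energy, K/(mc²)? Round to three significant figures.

Length contraction gives γ = L₀/L = 866/496 = 1.74597.
Since K = (γ−1)mc², K/(mc²) = 1.74597 − 1 = 0.746.

0.746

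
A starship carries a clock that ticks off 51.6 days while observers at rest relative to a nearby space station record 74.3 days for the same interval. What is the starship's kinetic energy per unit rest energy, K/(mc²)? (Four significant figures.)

0.4399

From Δt = γΔτ: γ = 74.3/51.6 = 1.43992.
Since K = (γ−1)mc², K/(mc²) = 1.43992 − 1 = 0.4399.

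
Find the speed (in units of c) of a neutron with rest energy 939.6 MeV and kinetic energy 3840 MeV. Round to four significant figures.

0.9805c

K = (γ−1)mc², so γ = 1 + 3840/939.6 = 5.0868.
Then v/c = √(1 − γ⁻²) = √(1 − 0.0386465) = √0.9613535 = 0.9805.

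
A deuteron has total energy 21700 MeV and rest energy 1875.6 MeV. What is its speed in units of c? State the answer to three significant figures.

0.996c

Total energy E = γmc² gives γ = 21700/1875.6 = 11.57.
Hence β = √(1 − 1/γ²) = √(1 − 0.00747022) = √0.99252978 = 0.996.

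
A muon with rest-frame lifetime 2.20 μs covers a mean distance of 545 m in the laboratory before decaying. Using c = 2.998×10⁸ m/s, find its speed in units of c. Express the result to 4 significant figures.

0.6370c

d = βγcτ ⇒ βγ = d/(cτ) = 545.0 m / (659.56 m) = 0.82631.
β = (βγ)/√(1+(βγ)²) = 0.82631/√1.682788 = 0.6370.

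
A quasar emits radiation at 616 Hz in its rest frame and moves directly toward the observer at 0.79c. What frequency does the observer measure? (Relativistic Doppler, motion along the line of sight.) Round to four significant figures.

Relativistic Doppler (source moving toward): f_obs = f_src · √((1+β)/(1−β)).
With β = 0.79: factor = √(1.79/0.21) = 2.9196.
f_obs = 616 × 2.9196 = 1798 Hz.

1798 Hz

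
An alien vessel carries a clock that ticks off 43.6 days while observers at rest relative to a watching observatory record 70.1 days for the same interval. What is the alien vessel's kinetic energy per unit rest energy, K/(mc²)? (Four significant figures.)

0.6078

The time-dilation ratio gives γ = 70.1/43.6 = 1.6078.
Since K = (γ−1)mc², K/(mc²) = 1.6078 − 1 = 0.6078.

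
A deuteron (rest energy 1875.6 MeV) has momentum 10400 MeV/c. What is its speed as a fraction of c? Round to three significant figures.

0.984c

pc/(mc²) = 10400/1875.6 = 5.5449 = βγ = β/√(1−β²).
So β² = x²/(1 + x²) with x = 5.5449: x² = 30.7459, β² = 30.7459/31.7459 = 0.9685, β = 0.984.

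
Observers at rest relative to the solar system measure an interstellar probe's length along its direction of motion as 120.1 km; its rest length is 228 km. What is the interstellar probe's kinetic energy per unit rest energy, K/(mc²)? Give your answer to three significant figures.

0.898

From L = L₀/γ: γ = 228/120.1 = 1.89842.
Since K = (γ−1)mc², K/(mc²) = 1.89842 − 1 = 0.898.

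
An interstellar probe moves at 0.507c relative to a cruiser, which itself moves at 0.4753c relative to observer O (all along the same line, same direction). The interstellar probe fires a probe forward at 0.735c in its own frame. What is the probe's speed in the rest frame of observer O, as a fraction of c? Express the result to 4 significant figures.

0.9651c

First combine the probe and interstellar probe (S''→S'): u₁ = (0.735 + 0.507)/(1 + 0.735×0.507) = 1.242/1.372645 = 0.90482.
Then combine with the cruiser (S'→S): u = (0.90482 + 0.4753)/(1 + 0.90482×0.4753) = 1.38012/1.430060946 = 0.96508.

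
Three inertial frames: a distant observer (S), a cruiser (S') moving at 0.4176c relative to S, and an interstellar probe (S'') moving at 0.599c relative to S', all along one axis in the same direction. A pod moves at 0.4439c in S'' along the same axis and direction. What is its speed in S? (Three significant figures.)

0.924c

Compose velocities in two stages. Stage 1 (into S'): u₁ = (0.4439+0.599)/(1+0.4439×0.599) = 0.82384.
Stage 2 (into S): u = (0.82384+0.4176)/(1+0.82384×0.4176) = 0.92367, so the speed is 0.924c.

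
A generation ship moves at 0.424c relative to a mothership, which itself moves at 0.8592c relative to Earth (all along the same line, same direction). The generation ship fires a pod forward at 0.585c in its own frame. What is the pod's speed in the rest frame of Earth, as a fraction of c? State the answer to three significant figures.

0.984c

Compose velocities in two stages. Stage 1 (into S'): u₁ = (0.585+0.424)/(1+0.585×0.424) = 0.80847.
Stage 2 (into S): u = (0.80847+0.8592)/(1+0.80847×0.8592) = 0.98409, so the speed is 0.984c.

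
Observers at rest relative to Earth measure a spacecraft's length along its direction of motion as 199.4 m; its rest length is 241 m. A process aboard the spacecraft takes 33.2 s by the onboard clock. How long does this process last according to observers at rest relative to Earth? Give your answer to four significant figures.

40.13 s

From L = L₀/γ: γ = 241/199.4 = 1.20863.
The same γ dilates the second interval: 1.20863 × 33.2 s = 40.13 s.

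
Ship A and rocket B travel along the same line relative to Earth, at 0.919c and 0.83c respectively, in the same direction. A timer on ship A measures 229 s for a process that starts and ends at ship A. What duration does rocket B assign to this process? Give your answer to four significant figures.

Transform ship A's velocity into rocket B's frame: (0.919 − 0.83)/(1 − 0.919·0.83) = 0.089/0.23723, so the relative speed is 0.37516c.
γ for this relative speed: γ = 1/√(1 − 0.140745) = 1.0788.
Ship A's interval is proper; time dilation gives Δt_B = γΔτ = 1.0788 × 229 s = 247.0 s.

247.0 s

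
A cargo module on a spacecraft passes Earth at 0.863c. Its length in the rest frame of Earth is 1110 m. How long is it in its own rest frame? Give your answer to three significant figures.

2200 m

γ = 1/√(1 − β²) = 1/√(1 − 0.744769) = 1/√0.255231 = 1/0.505204 = 1.9794.
Proper length: L₀ = γ·L = 1.9794 × 1110 = 2200 m.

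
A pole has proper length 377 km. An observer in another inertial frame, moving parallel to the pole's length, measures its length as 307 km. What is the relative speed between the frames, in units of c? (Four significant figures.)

Length contraction gives γ = L₀/L = 377/307 = 1.228.
β = √(1 − 1/γ²) = √0.336863 = 0.5804.

0.5804c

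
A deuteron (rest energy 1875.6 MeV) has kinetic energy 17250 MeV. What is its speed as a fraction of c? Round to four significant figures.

0.9952c

K = (γ−1)mc², so γ = 1 + 17250/1875.6 = 10.197.
Then v/c = √(1 − γ⁻²) = √(1 − 0.00961734) = √0.99038266 = 0.9952.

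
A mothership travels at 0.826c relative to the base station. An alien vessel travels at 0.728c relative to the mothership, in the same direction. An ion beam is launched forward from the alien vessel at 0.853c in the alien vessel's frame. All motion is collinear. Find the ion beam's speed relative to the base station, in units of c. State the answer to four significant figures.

0.9976c

First combine the ion beam and alien vessel (S''→S'): u₁ = (0.853 + 0.728)/(1 + 0.853×0.728) = 1.581/1.620984 = 0.97533.
Then combine with the mothership (S'→S): u = (0.97533 + 0.826)/(1 + 0.97533×0.826) = 1.80133/1.80562258 = 0.99762.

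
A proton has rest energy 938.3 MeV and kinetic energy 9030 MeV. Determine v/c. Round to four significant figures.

K = (γ−1)mc², so γ = 1 + 9030/938.3 = 10.624.
Then v/c = √(1 − γ⁻²) = √(1 − 0.0088598) = √0.9911402 = 0.9956.

0.9956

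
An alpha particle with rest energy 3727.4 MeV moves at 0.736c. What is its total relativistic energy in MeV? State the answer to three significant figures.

With β = 0.736, γ = 1/√(1 − 0.736²) = 1/√0.458304 = 1.4771.
Total energy: E = γmc² = 1.4771 × 3727.4 MeV = 5510 MeV.

5510 MeV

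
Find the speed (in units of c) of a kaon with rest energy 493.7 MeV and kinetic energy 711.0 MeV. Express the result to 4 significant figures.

0.9122c

γ = 1 + K/(mc²) = 1 + 711.0/493.7 = 2.4401.
β = √(1 − 1/γ²) = √(1 − 0.167952) = √0.832048 = 0.9122.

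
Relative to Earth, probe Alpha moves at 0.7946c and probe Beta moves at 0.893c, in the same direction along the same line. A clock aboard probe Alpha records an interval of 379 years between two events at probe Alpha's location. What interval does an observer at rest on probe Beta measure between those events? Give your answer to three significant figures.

Transform probe Alpha's velocity into probe Beta's frame: (0.7946 − 0.893)/(1 − 0.7946·0.893) = −0.0984/0.2904222, so the relative speed is 0.33882c.
At |u| = 0.33882c, γ = (1 − 0.114799)^(−1/2) = 1.0629.
Probe Alpha's interval is proper; time dilation gives Δt_B = γΔτ = 1.0629 × 379 years = 403 years.

403 years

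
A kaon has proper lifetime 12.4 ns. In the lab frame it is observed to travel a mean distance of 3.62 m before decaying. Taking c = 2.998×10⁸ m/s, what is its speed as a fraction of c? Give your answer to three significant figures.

0.698c

Let x = d/(cτ) = 3.620 m / (2.998×10⁸ m/s × 1.240×10^-8 s) = 0.97377. Since d = βγcτ, x = βγ = β/√(1−β²).
Solving: β² = x²/(1+x²) = 0.948228/1.948228 = 0.486713, so β = 0.698.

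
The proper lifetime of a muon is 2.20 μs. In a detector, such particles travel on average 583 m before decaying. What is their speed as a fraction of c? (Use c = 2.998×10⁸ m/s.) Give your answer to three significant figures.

0.662c

Let x = d/(cτ) = 583.0 m / (2.998×10⁸ m/s × 2.200×10^-6 s) = 0.88392. Since d = βγcτ, x = βγ = β/√(1−β²).
Solving: β² = x²/(1+x²) = 0.781315/1.781315 = 0.438617, so β = 0.662.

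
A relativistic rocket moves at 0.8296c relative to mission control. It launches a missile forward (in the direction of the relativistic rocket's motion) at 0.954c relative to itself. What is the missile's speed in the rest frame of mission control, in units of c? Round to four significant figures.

Relativistic velocity addition: u = (u' + v)/(1 + u'v/c²), with u' = 0.954c and v = 0.8296c.
Numerator: 0.954 + 0.8296 = 1.7836. Denominator: 1 + (0.954)(0.8296) = 1.7914384.
u = 1.7836/1.7914384 = 0.99562, so the speed is 0.9956c.

0.9956c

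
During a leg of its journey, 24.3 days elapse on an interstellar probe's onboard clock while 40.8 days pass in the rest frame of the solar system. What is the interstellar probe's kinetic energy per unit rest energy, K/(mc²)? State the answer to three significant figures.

0.679

γ = Δt/Δτ = 40.8/24.3 = 1.67901.
K/(mc²) = γ − 1 = 1.67901 − 1 = 0.679.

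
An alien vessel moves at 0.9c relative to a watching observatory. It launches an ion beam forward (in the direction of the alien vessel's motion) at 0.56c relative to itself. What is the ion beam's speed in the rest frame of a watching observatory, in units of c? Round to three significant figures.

In units of c, u = (u' + v)/(1 + u'v) with u' = 0.56 and v = 0.9.
Numerator: 0.56 + 0.9 = 1.46. Denominator: 1 + (0.56)(0.9) = 1.504.
u = 1.46/1.504 = 0.97074, so the speed is 0.971c.

0.971c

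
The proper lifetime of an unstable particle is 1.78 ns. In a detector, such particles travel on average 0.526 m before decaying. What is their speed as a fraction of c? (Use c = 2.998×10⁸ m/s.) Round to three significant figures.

0.702c

Lab distance = (lab lifetime)·v = γτ·βc, so βγ = d/(cτ) = 0.5260/(2.998×10⁸ × 1.780×10^-9) = 0.98568.
With βγ = 0.98568: γ² = 1 + (βγ)² = 1.971565, and β = (βγ)/γ = 0.98568/1.40412 = 0.702.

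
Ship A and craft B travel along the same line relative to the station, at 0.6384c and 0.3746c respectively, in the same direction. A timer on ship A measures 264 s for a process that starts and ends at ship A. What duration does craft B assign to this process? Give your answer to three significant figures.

281 s

Speed of ship A in craft B's frame: u = (v_A − v_B)/(1 − v_A v_B/c²) = (0.6384 − 0.3746)/(1 − 0.6384×0.3746) = 0.2638/0.76085536 = 0.34672; |u| = 0.34672c.
At |u| = 0.34672c, γ = (1 − 0.120215)^(−1/2) = 1.0661.
The clock on ship A records proper time, so craft B measures Δt = γΔτ = 1.0661 × 264 = 281 s.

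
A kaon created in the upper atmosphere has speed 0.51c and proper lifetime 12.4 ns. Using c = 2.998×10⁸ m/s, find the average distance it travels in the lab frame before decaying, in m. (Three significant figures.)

γ = 1/√(1 − β²) = 1/√(1 − 0.2601) = 1/√0.7399 = 1/0.860174 = 1.1626.
Lab-frame lifetime: Δt = γτ = 1.1626 × 12.4 ns = 14.416 ns.
Distance: d = vΔt = 0.51 × 2.998×10⁸ m/s × 1.4416×10^-8 s = 2.20 m.

2.20 m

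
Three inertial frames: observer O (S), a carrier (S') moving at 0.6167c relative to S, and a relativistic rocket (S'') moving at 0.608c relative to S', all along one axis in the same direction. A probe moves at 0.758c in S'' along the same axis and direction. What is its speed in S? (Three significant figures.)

0.984c

First combine the probe and relativistic rocket (S''→S'): u₁ = (0.758 + 0.608)/(1 + 0.758×0.608) = 1.366/1.460864 = 0.93506.
Then combine with the carrier (S'→S): u = (0.93506 + 0.6167)/(1 + 0.93506×0.6167) = 1.55176/1.576651502 = 0.98421.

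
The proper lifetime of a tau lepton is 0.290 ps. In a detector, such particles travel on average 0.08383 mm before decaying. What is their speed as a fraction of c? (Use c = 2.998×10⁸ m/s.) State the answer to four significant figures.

Lab distance = (lab lifetime)·v = γτ·βc, so βγ = d/(cτ) = 8.383×10^-5/(2.998×10⁸ × 2.900×10^-13) = 0.96421.
With βγ = 0.96421: γ² = 1 + (βγ)² = 1.929701, and β = (βγ)/γ = 0.96421/1.38914 = 0.6941.

0.6941c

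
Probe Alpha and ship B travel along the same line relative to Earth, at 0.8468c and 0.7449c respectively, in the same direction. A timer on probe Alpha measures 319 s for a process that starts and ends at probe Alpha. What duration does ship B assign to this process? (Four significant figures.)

331.9 s

The velocity of probe Alpha relative to ship B is (0.8468 − 0.7449)c / (1 − 0.8468×0.7449) = 0.27599c; relative speed 0.27599c.
At |u| = 0.27599c, γ = (1 − 0.0761705)^(−1/2) = 1.0404.
Probe Alpha's interval is proper; time dilation gives Δt_B = γΔτ = 1.0404 × 319 s = 331.9 s.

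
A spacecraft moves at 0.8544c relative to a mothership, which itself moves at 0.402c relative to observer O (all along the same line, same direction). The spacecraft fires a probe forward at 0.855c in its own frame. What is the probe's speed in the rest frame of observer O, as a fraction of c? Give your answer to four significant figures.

0.9948c

First combine the probe and spacecraft (S''→S'): u₁ = (0.855 + 0.8544)/(1 + 0.855×0.8544) = 1.7094/1.730512 = 0.9878.
Then combine with the mothership (S'→S): u = (0.9878 + 0.402)/(1 + 0.9878×0.402) = 1.3898/1.3970956 = 0.99478.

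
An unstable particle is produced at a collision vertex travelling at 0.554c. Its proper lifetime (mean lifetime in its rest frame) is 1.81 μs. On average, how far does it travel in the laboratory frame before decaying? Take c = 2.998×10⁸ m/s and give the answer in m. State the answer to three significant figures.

361 m

γ = 1/√(1 − β²) = 1/√(1 − 0.306916) = 1/√0.693084 = 1/0.832517 = 1.2012.
Lab-frame lifetime: Δt = γτ = 1.2012 × 1.81 μs = 2.1742 μs.
Distance: d = vΔt = 0.554 × 2.998×10⁸ m/s × 2.1742×10^-6 s = 361 m.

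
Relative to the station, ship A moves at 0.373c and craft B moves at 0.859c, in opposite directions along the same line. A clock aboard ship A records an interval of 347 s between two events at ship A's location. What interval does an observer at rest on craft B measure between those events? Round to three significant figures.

965 s

Transform ship A's velocity into craft B's frame: (0.373 + 0.859)/(1 + 0.373·0.859) = 1.232/1.320407, so the relative speed is 0.93305c.
At |u| = 0.93305c, γ = (1 − 0.870582)^(−1/2) = 2.7797.
Ship A's interval is proper; time dilation gives Δt_B = γΔτ = 2.7797 × 347 s = 965 s.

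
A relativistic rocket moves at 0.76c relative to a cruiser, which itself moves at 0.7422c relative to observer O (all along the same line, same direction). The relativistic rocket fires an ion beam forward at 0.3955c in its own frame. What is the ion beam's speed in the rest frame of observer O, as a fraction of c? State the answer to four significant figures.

0.9827c

Compose velocities in two stages. Stage 1 (into S'): u₁ = (0.3955+0.76)/(1+0.3955×0.76) = 0.88845.
Stage 2 (into S): u = (0.88845+0.7422)/(1+0.88845×0.7422) = 0.98267, so the speed is 0.9827c.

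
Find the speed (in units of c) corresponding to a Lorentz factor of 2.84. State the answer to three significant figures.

0.936c

β = √(1 − 1/γ²) = √(1 − 1/8.0656) = √0.876017 = 0.936.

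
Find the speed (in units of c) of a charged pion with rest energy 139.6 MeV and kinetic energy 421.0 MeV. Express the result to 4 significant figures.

0.9685c

K = (γ−1)mc², so γ = 1 + 421.0/139.6 = 4.0158.
Then v/c = √(1 − γ⁻²) = √(1 − 0.0620092) = √0.9379908 = 0.9685.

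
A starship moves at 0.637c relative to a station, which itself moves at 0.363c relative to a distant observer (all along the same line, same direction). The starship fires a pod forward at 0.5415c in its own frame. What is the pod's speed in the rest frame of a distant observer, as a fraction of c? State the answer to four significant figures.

First combine the pod and starship (S''→S'): u₁ = (0.5415 + 0.637)/(1 + 0.5415×0.637) = 1.1785/1.3449355 = 0.87625.
Then combine with the station (S'→S): u = (0.87625 + 0.363)/(1 + 0.87625×0.363) = 1.23925/1.31807875 = 0.94019.

0.9402c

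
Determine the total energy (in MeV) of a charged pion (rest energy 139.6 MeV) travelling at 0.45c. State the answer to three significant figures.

156 MeV

Lorentz factor: γ = (1 − 0.2025)^(−1/2) = 1.1198.
Total energy: E = γmc² = 1.1198 × 139.6 MeV = 156 MeV.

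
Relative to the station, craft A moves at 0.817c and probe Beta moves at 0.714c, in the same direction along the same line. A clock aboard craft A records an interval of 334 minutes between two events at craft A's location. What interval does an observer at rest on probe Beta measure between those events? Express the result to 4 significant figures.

Transform craft A's velocity into probe Beta's frame: (0.817 − 0.714)/(1 − 0.817·0.714) = 0.103/0.416662, so the relative speed is 0.2472c.
γ for this relative speed: γ = 1/√(1 − 0.0611078) = 1.032.
The clock on craft A records proper time, so probe Beta measures Δt = γΔτ = 1.032 × 334 = 344.7 minutes.

344.7 minutes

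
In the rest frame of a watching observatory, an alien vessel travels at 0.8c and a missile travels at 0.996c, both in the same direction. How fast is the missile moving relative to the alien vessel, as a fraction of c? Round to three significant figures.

Transform to the alien vessel's frame: u' = (u − v)/(1 − uv/c²).
u' = (0.996 − 0.8)/(1 − 0.996×0.8) = 0.196/0.2032 = 0.96457.
Speed in the alien vessel's frame: 0.965c (in the same direction).

0.965c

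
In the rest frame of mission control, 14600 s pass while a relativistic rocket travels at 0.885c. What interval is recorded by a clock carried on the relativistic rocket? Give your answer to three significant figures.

6800 s

With β = 0.885, γ = 1/√(1 − 0.885²) = 1/√0.216775 = 2.1478.
The moving clock records proper time: Δτ = Δt/γ = 14600/2.1478 = 6800 s.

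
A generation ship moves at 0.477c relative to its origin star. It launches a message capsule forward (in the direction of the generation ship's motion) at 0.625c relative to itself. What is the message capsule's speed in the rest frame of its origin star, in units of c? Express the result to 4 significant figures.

0.8489c

In units of c, u = (u' + v)/(1 + u'v) with u' = 0.625 and v = 0.477.
Numerator: 0.625 + 0.477 = 1.102. Denominator: 1 + (0.625)(0.477) = 1.298125.
u = 1.102/1.298125 = 0.84892, so the speed is 0.8489c.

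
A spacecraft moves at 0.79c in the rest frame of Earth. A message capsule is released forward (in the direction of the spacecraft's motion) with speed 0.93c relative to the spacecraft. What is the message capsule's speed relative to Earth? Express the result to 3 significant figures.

In units of c, u = (u' + v)/(1 + u'v) with u' = 0.93 and v = 0.79.
Numerator: 0.93 + 0.79 = 1.72. Denominator: 1 + (0.93)(0.79) = 1.7347.
u = 1.72/1.7347 = 0.99153, so the speed is 0.992c.

0.992c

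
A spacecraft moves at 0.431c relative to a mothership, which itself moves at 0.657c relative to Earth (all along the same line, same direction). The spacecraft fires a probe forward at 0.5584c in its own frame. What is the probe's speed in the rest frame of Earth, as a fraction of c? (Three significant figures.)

0.954c

First combine the probe and spacecraft (S''→S'): u₁ = (0.5584 + 0.431)/(1 + 0.5584×0.431) = 0.9894/1.2406704 = 0.79747.
Then combine with the mothership (S'→S): u = (0.79747 + 0.657)/(1 + 0.79747×0.657) = 1.45447/1.52393779 = 0.95442.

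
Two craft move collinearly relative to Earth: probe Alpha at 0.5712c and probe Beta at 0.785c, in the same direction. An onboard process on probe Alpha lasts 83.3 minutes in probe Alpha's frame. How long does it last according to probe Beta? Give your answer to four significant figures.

Speed of probe Alpha in probe Beta's frame: u = (v_A − v_B)/(1 − v_A v_B/c²) = (0.5712 − 0.785)/(1 − 0.5712×0.785) = −0.2138/0.551608 = −0.38759; |u| = 0.38759c.
γ for this relative speed: γ = 1/√(1 − 0.150226) = 1.0848.
The clock on probe Alpha records proper time, so probe Beta measures Δt = γΔτ = 1.0848 × 83.3 = 90.36 minutes.

90.36 minutes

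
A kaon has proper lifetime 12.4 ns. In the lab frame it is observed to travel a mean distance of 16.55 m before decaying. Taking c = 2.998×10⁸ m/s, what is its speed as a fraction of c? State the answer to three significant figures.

0.976c

d = βγcτ ⇒ βγ = d/(cτ) = 16.55 m / (3.71752 m) = 4.4519.
β = (βγ)/√(1+(βγ)²) = 4.4519/√20.8194 = 0.976.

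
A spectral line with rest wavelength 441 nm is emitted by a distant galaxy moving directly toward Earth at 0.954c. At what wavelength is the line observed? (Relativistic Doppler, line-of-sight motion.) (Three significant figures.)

67.7 nm

Relativistic Doppler for wavelength: λ_obs = λ_src · √((1−β)/(1+β)).
With β = 0.954: factor = √(0.046/1.954) = 0.15343.
λ_obs = 441 × 0.15343 = 67.7 nm.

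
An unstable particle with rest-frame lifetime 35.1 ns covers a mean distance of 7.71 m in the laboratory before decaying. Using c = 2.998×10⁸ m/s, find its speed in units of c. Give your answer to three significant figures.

0.591c

Lab distance = (lab lifetime)·v = γτ·βc, so βγ = d/(cτ) = 7.710/(2.998×10⁸ × 3.510×10^-8) = 0.73268.
With βγ = 0.73268: γ² = 1 + (βγ)² = 1.53682, and β = (βγ)/γ = 0.73268/1.23969 = 0.591.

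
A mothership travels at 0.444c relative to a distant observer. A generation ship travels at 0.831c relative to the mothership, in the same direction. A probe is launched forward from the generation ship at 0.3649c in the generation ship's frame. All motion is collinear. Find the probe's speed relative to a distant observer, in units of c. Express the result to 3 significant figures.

0.967c

Compose velocities in two stages. Stage 1 (into S'): u₁ = (0.3649+0.831)/(1+0.3649×0.831) = 0.91764.
Stage 2 (into S): u = (0.91764+0.444)/(1+0.91764×0.444) = 0.96746, so the speed is 0.967c.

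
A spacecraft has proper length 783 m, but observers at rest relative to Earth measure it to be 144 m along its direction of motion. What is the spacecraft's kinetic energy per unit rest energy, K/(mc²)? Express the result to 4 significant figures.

γ = L₀/L = 783/144 = 5.4375.
K/(mc²) = γ − 1 = 5.4375 − 1 = 4.438.

4.438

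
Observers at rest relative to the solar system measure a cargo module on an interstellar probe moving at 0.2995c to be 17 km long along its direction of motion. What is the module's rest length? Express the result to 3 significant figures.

17.8 km

γ = 1/√(1 − β²) = 1/√(1 − 0.08970025) = 1/√0.91029975 = 1/0.954096 = 1.0481.
Proper length: L₀ = γ·L = 1.0481 × 17 = 17.8 km.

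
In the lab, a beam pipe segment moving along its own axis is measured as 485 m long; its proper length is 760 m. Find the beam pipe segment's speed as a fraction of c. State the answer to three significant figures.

Length contraction gives γ = L₀/L = 760/485 = 1.567.
β = √(1 − 1/γ²) = √0.592749 = 0.770.

0.770c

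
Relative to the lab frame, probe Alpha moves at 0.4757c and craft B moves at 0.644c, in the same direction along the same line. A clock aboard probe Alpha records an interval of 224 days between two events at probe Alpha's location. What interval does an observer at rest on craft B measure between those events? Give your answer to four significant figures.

Transform probe Alpha's velocity into craft B's frame: (0.4757 − 0.644)/(1 − 0.4757·0.644) = −0.1683/0.6936492, so the relative speed is 0.24263c.
γ for this relative speed: γ = 1/√(1 − 0.0588693) = 1.0308.
The clock on probe Alpha records proper time, so craft B measures Δt = γΔτ = 1.0308 × 224 = 230.9 days.

230.9 days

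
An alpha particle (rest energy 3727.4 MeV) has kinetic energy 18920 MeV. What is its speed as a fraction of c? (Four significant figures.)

γ = 1 + K/(mc²) = 1 + 18920/3727.4 = 6.0759.
β = √(1 − 1/γ²) = √(1 − 0.0270881) = √0.9729119 = 0.9864.

0.9864c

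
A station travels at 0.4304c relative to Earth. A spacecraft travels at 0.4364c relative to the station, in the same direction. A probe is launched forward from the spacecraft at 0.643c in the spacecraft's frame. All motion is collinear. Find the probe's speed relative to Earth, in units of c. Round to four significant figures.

Compose velocities in two stages. Stage 1 (into S'): u₁ = (0.643+0.4364)/(1+0.643×0.4364) = 0.84288.
Stage 2 (into S): u = (0.84288+0.4304)/(1+0.84288×0.4304) = 0.93433, so the speed is 0.9343c.

0.9343c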